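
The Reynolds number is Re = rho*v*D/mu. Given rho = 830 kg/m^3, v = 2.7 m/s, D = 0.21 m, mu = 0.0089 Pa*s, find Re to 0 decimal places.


Re = rho * v * D / mu
Re = 830 * 2.7 * 0.21 / 0.0089
Re = 470.61 / 0.0089
Re = 52878


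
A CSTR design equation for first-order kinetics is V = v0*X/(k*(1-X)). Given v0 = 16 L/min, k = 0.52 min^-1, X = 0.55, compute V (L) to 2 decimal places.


V = v0 * X / (k * (1 - X))
V = 16 * 0.55 / (0.52 * (1 - 0.55))
V = 8.8 / (0.52 * 0.45)
V = 8.8 / 0.234
V = 37.61 L


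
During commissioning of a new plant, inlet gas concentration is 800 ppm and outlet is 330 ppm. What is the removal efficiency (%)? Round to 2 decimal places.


Efficiency = (G_in - G_out) / G_in * 100%
Efficiency = (800 - 330) / 800 * 100
Efficiency = 470 / 800 * 100
Efficiency = 58.75%


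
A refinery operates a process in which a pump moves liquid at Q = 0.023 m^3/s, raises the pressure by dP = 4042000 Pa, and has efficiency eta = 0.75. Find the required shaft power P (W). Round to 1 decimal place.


P = Q * dP / eta
P = 0.023 * 4042000 / 0.75
P = 92966.0 / 0.75
P = 123954.7 W


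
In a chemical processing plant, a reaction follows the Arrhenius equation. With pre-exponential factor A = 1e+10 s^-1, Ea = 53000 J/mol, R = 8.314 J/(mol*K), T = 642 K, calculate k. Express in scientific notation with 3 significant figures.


k = A * exp(-Ea/(R*T))
k = 1e+10 * exp(-53000 / (8.314 * 642))
k = 1e+10 * exp(-9.929579)
k = 4.87e+05


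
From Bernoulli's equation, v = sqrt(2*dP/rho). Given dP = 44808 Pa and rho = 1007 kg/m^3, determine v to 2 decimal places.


v = sqrt(2*dP/rho)
v = sqrt(2*44808/1007)
v = sqrt(88.993049)
v = 9.43 m/s


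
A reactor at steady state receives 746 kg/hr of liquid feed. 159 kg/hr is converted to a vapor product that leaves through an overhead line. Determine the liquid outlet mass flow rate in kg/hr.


Steady-state mass balance on the main outlet: F_out = F_in - F_removed
F_out = 746 - 159
F_out = 587 kg/hr


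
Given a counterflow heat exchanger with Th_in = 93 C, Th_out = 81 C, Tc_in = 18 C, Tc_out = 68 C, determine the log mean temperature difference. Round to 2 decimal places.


dT1 = Th_in - Tc_out = 93 - 68 = 25
dT2 = Th_out - Tc_in = 81 - 18 = 63
LMTD = (dT1 - dT2) / ln(dT1/dT2)
LMTD = (25 - 63) / ln(25/63)
LMTD = 41.11 K


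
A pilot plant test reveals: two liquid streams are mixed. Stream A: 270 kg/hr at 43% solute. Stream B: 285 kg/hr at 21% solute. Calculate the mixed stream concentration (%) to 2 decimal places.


Mass balance on solute: F1*x1 + F2*x2 = F3*x3
F3 = F1 + F2 = 270 + 285 = 555 kg/hr
x3 = (F1*x1 + F2*x2)/F3
x3 = (270*0.43 + 285*0.21) / 555
x3 = 31.70%


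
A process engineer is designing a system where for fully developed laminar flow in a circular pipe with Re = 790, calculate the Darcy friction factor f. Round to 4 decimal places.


f = 64 / Re
f = 64 / 790
f = 0.0810


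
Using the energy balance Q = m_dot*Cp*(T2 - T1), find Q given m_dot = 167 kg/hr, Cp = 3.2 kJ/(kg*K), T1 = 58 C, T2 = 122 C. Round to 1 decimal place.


Q = m_dot * Cp * (T2 - T1)
Q = 167 * 3.2 * (122 - 58)
Q = 167 * 3.2 * 64
Q = 34201.6 kJ/hr


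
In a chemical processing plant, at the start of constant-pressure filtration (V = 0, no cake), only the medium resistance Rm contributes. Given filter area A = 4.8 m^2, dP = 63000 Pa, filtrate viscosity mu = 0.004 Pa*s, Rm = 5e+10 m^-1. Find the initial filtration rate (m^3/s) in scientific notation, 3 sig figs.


rate = A * dP / (mu * Rm)
rate = 4.8 * 63000 / (0.004 * 5e+10)
rate = 302400.0 / 2.000e+08
rate = 1.51e-03 m^3/s


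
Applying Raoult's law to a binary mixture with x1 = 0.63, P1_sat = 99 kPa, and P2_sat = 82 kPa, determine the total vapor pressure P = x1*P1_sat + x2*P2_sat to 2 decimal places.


P = x1*P1_sat + x2*P2_sat
x2 = 1 - x1 = 1 - 0.63 = 0.37
P = 0.63*99 + 0.37*82
P = 62.37 + 30.34
P = 92.71 kPa


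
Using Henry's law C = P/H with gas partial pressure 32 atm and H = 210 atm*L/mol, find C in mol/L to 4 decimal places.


C = P / H
C = 32 / 210
C = 0.1524 mol/L


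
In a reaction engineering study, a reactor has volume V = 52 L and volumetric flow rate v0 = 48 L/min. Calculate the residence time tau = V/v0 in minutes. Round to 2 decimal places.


tau = V / v0
tau = 52 / 48
tau = 1.08 min


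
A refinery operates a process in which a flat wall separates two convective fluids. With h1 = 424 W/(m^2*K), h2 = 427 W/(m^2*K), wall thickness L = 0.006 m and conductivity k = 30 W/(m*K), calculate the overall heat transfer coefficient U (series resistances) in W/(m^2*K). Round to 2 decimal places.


1/U = 1/h1 + L/k + 1/h2
1/U = 1/424 + 0.006/30 + 1/427
1/U = 0.0023584906 + 0.0002 + 0.0023419204
1/U = 0.004900411
U = 204.06 W/(m^2*K)


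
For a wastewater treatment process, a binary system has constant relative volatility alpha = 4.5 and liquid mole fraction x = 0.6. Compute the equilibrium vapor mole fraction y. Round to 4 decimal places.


y = alpha*x / (1 + (alpha-1)*x)
y = 4.5*0.6 / (1 + (4.5-1)*0.6)
y = 2.7 / (1 + 2.1)
y = 2.7 / 3.1
y = 0.8710


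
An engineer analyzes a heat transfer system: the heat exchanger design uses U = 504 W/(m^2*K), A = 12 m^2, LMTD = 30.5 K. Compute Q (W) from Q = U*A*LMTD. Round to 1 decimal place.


Q = U * A * LMTD
Q = 504 * 12 * 30.5
Q = 184464.0 W


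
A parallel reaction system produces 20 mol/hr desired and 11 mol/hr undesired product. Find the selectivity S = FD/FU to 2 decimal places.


S = desired product rate / undesired product rate
S = 20 / 11
S = 1.82


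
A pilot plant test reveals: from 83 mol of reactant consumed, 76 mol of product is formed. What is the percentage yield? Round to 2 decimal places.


Yield = (moles product / moles consumed) * 100%
Yield = (76 / 83) * 100
Yield = 0.9157 * 100
Yield = 91.57%


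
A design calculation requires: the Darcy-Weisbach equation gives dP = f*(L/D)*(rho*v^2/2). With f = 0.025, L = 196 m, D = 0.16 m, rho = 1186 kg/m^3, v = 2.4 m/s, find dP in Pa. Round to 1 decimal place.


dP = f * (L/D) * (rho*v^2/2)
dP = 0.025 * (196/0.16) * (1186*2.4^2/2)
L/D = 1225.0
rho*v^2/2 = 1186*5.76/2 = 3415.68
dP = 0.025 * 1225.0 * 3415.68
dP = 104605.2 Pa


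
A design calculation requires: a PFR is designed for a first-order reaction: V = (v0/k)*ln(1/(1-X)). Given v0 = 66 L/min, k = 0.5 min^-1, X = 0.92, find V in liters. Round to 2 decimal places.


V = (v0/k) * ln(1/(1-X))
V = (66/0.5) * ln(1/(1-0.92))
V = 132.0 * ln(12.5)
V = 132.0 * 2.525729
V = 333.40 L


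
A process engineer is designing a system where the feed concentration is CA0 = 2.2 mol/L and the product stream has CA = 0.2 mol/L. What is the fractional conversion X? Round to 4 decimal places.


X = (CA0 - CA) / CA0
X = (2.2 - 0.2) / 2.2
X = 2.0 / 2.2
X = 0.9091


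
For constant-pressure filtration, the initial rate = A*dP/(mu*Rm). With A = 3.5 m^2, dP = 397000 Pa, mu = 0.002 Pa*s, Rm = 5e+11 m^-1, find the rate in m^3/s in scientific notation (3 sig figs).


rate = A * dP / (mu * Rm)
rate = 3.5 * 397000 / (0.002 * 5e+11)
rate = 1389500.0 / 1.000e+09
rate = 1.39e-03 m^3/s


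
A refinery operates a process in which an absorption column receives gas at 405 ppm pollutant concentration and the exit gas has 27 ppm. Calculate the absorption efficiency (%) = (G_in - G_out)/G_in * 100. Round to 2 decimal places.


Efficiency = (G_in - G_out) / G_in * 100%
Efficiency = (405 - 27) / 405 * 100
Efficiency = 378 / 405 * 100
Efficiency = 93.33%


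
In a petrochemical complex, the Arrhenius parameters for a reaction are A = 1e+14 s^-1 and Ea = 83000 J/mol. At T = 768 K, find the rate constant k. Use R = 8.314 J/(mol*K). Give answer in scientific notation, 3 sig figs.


k = A * exp(-Ea/(R*T))
k = 1e+14 * exp(-83000 / (8.314 * 768))
k = 1e+14 * exp(-12.998907)
k = 2.26e+08


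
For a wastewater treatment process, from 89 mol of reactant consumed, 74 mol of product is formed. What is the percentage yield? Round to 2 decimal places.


Yield = (moles product / moles consumed) * 100%
Yield = (74 / 89) * 100
Yield = 0.8315 * 100
Yield = 83.15%


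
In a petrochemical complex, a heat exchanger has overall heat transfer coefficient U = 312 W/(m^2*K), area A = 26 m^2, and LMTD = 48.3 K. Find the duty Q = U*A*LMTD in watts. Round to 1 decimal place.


Q = U * A * LMTD
Q = 312 * 26 * 48.3
Q = 391809.6 W


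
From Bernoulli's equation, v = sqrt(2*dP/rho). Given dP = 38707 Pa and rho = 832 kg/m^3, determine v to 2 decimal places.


v = sqrt(2*dP/rho)
v = sqrt(2*38707/832)
v = sqrt(93.045673)
v = 9.65 m/s


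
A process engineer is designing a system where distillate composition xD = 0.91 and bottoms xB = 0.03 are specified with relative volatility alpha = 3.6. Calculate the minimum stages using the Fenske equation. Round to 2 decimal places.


N_min = ln((xD*(1-xB))/(xB*(1-xD))) / ln(alpha)
Numerator inside ln: 0.8827 / 0.0027 = 326.925926
ln(326.925926) = 5.789734
ln(alpha) = ln(3.6) = 1.280934
N_min = 5.789734 / 1.280934 = 4.52


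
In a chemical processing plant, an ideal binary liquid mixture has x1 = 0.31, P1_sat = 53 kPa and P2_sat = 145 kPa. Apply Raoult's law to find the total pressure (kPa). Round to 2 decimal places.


P = x1*P1_sat + x2*P2_sat
x2 = 1 - x1 = 1 - 0.31 = 0.69
P = 0.31*53 + 0.69*145
P = 16.43 + 100.05
P = 116.48 kPa


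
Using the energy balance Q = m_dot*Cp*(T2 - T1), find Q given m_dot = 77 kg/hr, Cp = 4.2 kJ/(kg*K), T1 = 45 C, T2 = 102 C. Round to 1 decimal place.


Q = m_dot * Cp * (T2 - T1)
Q = 77 * 4.2 * (102 - 45)
Q = 77 * 4.2 * 57
Q = 18433.8 kJ/hr


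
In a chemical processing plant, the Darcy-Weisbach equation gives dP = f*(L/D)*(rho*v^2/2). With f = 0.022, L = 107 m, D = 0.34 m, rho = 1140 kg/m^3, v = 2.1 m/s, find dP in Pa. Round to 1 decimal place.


dP = f * (L/D) * (rho*v^2/2)
dP = 0.022 * (107/0.34) * (1140*2.1^2/2)
L/D = 314.70588235
rho*v^2/2 = 1140*4.41/2 = 2513.7
dP = 0.022 * 314.70588235 * 2513.7
dP = 17403.7 Pa


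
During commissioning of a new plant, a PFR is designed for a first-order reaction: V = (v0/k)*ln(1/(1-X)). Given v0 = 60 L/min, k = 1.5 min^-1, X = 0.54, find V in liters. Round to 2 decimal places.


V = (v0/k) * ln(1/(1-X))
V = (60/1.5) * ln(1/(1-0.54))
V = 40.0 * ln(2.173913)
V = 40.0 * 0.776529
V = 31.06 L


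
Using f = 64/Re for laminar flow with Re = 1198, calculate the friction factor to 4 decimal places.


f = 64 / Re
f = 64 / 1198
f = 0.0534


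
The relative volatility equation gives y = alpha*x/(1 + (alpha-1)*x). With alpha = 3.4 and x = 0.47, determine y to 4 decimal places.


y = alpha*x / (1 + (alpha-1)*x)
y = 3.4*0.47 / (1 + (3.4-1)*0.47)
y = 1.598 / (1 + 1.128)
y = 1.598 / 2.128
y = 0.7509


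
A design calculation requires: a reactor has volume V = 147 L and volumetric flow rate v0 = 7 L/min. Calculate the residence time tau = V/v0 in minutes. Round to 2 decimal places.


tau = V / v0
tau = 147 / 7
tau = 21.00 min


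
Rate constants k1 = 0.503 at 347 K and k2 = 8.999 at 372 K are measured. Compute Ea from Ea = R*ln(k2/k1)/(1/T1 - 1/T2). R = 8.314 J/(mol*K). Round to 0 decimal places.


Ea = R * ln(k2/k1) / (1/T1 - 1/T2)
ln(k2/k1) = ln(8.999/0.503) = 2.8842786
1/T1 - 1/T2 = 1/347 - 1/372 = 0.000193672337
Ea = 8.314 * 2.8842786 / 0.000193672337
Ea = 123817 J/mol


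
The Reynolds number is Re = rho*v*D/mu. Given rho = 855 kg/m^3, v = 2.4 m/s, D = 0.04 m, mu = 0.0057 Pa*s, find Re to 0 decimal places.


Re = rho * v * D / mu
Re = 855 * 2.4 * 0.04 / 0.0057
Re = 82.08 / 0.0057
Re = 14400


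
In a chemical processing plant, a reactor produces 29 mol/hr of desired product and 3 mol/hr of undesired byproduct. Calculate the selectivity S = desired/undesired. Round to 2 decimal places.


S = desired product rate / undesired product rate
S = 29 / 3
S = 9.67


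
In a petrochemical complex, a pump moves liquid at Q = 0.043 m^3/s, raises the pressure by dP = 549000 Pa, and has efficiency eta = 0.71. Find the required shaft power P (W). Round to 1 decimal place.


P = Q * dP / eta
P = 0.043 * 549000 / 0.71
P = 23607.0 / 0.71
P = 33249.3 W


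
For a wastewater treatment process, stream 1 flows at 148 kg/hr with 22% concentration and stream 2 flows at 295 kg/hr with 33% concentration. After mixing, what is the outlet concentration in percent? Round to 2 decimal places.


Mass balance on solute: F1*x1 + F2*x2 = F3*x3
F3 = F1 + F2 = 148 + 295 = 443 kg/hr
x3 = (F1*x1 + F2*x2)/F3
x3 = (148*0.22 + 295*0.33) / 443
x3 = 29.33%


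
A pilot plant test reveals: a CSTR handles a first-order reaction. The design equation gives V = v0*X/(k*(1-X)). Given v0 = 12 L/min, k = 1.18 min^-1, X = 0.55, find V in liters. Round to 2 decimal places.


V = v0 * X / (k * (1 - X))
V = 12 * 0.55 / (1.18 * (1 - 0.55))
V = 6.6 / (1.18 * 0.45)
V = 6.6 / 0.531
V = 12.43 L


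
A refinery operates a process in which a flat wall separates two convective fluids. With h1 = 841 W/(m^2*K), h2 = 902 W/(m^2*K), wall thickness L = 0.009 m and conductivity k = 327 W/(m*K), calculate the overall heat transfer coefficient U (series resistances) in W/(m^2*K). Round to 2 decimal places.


1/U = 1/h1 + L/k + 1/h2
1/U = 1/841 + 0.009/327 + 1/902
1/U = 0.0011890606 + 2.75229e-05 + 0.0011086475
1/U = 0.002325231
U = 430.06 W/(m^2*K)


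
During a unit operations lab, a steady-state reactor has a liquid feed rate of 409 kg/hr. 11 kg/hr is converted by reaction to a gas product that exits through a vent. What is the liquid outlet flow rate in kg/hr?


Steady-state mass balance on the main outlet: F_out = F_in - F_removed
F_out = 409 - 11
F_out = 398 kg/hr


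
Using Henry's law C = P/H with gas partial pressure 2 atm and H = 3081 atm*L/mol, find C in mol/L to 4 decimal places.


C = P / H
C = 2 / 3081
C = 0.0006 mol/L


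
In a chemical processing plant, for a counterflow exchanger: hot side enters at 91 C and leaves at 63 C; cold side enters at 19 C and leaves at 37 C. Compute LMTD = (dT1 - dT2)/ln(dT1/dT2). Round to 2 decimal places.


dT1 = Th_in - Tc_out = 91 - 37 = 54
dT2 = Th_out - Tc_in = 63 - 19 = 44
LMTD = (dT1 - dT2) / ln(dT1/dT2)
LMTD = (54 - 44) / ln(54/44)
LMTD = 48.83 K


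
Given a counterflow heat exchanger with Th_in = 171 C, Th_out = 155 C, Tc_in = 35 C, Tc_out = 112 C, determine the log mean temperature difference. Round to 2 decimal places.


dT1 = Th_in - Tc_out = 171 - 112 = 59
dT2 = Th_out - Tc_in = 155 - 35 = 120
LMTD = (dT1 - dT2) / ln(dT1/dT2)
LMTD = (59 - 120) / ln(59/120)
LMTD = 85.92 K


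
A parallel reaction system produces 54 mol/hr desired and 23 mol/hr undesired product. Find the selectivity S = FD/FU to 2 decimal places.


S = desired product rate / undesired product rate
S = 54 / 23
S = 2.35


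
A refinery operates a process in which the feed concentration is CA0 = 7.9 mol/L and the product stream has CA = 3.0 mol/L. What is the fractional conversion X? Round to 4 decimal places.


X = (CA0 - CA) / CA0
X = (7.9 - 3.0) / 7.9
X = 4.9 / 7.9
X = 0.6203


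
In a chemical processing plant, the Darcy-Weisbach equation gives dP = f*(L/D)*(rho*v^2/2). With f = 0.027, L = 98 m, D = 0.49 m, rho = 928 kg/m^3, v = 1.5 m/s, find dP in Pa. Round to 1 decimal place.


dP = f * (L/D) * (rho*v^2/2)
dP = 0.027 * (98/0.49) * (928*1.5^2/2)
L/D = 200.0
rho*v^2/2 = 928*2.25/2 = 1044.0
dP = 0.027 * 200.0 * 1044.0
dP = 5637.6 Pa


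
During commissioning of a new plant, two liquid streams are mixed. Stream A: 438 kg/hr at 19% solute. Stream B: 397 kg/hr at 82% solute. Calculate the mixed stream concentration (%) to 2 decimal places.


Mass balance on solute: F1*x1 + F2*x2 = F3*x3
F3 = F1 + F2 = 438 + 397 = 835 kg/hr
x3 = (F1*x1 + F2*x2)/F3
x3 = (438*0.19 + 397*0.82) / 835
x3 = 48.95%


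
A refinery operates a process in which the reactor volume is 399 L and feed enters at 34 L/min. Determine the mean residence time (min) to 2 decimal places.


tau = V / v0
tau = 399 / 34
tau = 11.74 min


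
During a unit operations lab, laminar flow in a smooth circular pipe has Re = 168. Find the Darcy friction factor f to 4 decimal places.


f = 64 / Re
f = 64 / 168
f = 0.3810


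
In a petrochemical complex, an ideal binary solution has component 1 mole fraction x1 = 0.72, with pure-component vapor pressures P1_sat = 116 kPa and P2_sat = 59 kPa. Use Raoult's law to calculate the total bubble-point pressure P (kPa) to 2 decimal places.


P = x1*P1_sat + x2*P2_sat
x2 = 1 - x1 = 1 - 0.72 = 0.28
P = 0.72*116 + 0.28*59
P = 83.52 + 16.52
P = 100.04 kPa


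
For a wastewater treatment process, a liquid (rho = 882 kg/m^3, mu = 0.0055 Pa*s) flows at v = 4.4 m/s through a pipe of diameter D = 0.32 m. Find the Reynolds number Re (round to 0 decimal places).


Re = rho * v * D / mu
Re = 882 * 4.4 * 0.32 / 0.0055
Re = 1241.856 / 0.0055
Re = 225792


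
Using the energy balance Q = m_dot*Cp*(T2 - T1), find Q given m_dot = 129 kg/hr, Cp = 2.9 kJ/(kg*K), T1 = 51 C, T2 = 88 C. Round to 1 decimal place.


Q = m_dot * Cp * (T2 - T1)
Q = 129 * 2.9 * (88 - 51)
Q = 129 * 2.9 * 37
Q = 13841.7 kJ/hr


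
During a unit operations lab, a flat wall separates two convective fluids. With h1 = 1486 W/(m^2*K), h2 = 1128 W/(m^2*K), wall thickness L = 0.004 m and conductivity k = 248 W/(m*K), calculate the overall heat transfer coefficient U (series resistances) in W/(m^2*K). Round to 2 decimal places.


1/U = 1/h1 + L/k + 1/h2
1/U = 1/1486 + 0.004/248 + 1/1128
1/U = 0.0006729475 + 1.6129e-05 + 0.0008865248
1/U = 0.0015756013
U = 634.68 W/(m^2*K)


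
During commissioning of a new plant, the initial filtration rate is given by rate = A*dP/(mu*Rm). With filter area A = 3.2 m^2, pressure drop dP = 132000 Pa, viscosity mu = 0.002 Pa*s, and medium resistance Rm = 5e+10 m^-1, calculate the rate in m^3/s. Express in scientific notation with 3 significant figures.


rate = A * dP / (mu * Rm)
rate = 3.2 * 132000 / (0.002 * 5e+10)
rate = 422400.0 / 1.000e+08
rate = 4.22e-03 m^3/s


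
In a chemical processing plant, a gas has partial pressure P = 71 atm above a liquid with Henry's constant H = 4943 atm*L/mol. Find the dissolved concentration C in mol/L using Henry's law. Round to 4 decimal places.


C = P / H
C = 71 / 4943
C = 0.0144 mol/L


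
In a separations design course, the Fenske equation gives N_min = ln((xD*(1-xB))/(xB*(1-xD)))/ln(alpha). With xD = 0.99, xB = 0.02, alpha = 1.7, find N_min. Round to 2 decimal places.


N_min = ln((xD*(1-xB))/(xB*(1-xD))) / ln(alpha)
Numerator inside ln: 0.9702 / 0.0002 = 4851.0
ln(4851.0) = 8.48694
ln(alpha) = ln(1.7) = 0.530628
N_min = 8.48694 / 0.530628 = 15.99


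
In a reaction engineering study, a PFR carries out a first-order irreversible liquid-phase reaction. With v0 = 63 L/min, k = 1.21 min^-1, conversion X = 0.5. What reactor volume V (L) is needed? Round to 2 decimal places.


V = (v0/k) * ln(1/(1-X))
V = (63/1.21) * ln(1/(1-0.5))
V = 52.066116 * ln(2.0)
V = 52.066116 * 0.693147
V = 36.09 L


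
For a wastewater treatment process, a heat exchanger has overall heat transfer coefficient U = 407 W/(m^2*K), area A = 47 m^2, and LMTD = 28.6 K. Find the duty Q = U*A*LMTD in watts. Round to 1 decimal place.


Q = U * A * LMTD
Q = 407 * 47 * 28.6
Q = 547089.4 W


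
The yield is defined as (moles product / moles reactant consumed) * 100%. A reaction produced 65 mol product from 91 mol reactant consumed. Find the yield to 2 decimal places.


Yield = (moles product / moles consumed) * 100%
Yield = (65 / 91) * 100
Yield = 0.7143 * 100
Yield = 71.43%


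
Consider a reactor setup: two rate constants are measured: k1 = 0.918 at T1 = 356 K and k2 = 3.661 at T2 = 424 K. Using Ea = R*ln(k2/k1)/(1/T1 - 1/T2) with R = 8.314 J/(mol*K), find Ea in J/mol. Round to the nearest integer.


Ea = R * ln(k2/k1) / (1/T1 - 1/T2)
ln(k2/k1) = ln(3.661/0.918) = 1.3832942
1/T1 - 1/T2 = 1/356 - 1/424 = 0.000450498198
Ea = 8.314 * 1.3832942 / 0.000450498198
Ea = 25529 J/mol


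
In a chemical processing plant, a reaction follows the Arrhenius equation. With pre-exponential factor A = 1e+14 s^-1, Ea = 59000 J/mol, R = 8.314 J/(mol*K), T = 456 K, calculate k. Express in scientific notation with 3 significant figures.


k = A * exp(-Ea/(R*T))
k = 1e+14 * exp(-59000 / (8.314 * 456))
k = 1e+14 * exp(-15.562421)
k = 1.74e+07


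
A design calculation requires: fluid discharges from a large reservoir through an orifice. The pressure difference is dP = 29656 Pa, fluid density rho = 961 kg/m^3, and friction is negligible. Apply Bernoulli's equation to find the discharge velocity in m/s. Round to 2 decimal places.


v = sqrt(2*dP/rho)
v = sqrt(2*29656/961)
v = sqrt(61.719043)
v = 7.86 m/s


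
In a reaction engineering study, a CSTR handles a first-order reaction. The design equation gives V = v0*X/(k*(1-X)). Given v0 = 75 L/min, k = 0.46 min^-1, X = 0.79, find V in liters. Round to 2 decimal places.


V = v0 * X / (k * (1 - X))
V = 75 * 0.79 / (0.46 * (1 - 0.79))
V = 59.25 / (0.46 * 0.21)
V = 59.25 / 0.0966
V = 613.35 L


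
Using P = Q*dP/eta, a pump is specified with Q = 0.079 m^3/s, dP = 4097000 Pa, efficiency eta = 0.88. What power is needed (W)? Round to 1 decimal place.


P = Q * dP / eta
P = 0.079 * 4097000 / 0.88
P = 323663.0 / 0.88
P = 367798.9 W


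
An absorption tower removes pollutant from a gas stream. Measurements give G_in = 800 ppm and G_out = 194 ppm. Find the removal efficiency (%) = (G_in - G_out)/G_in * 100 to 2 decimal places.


Efficiency = (G_in - G_out) / G_in * 100%
Efficiency = (800 - 194) / 800 * 100
Efficiency = 606 / 800 * 100
Efficiency = 75.75%


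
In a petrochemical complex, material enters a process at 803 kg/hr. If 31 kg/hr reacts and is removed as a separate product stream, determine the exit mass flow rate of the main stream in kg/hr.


Steady-state mass balance on the main outlet: F_out = F_in - F_removed
F_out = 803 - 31
F_out = 772 kg/hr


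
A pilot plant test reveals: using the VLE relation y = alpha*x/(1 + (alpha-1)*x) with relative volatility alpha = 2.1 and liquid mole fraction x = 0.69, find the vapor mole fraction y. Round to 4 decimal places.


y = alpha*x / (1 + (alpha-1)*x)
y = 2.1*0.69 / (1 + (2.1-1)*0.69)
y = 1.449 / (1 + 0.759)
y = 1.449 / 1.759
y = 0.8238


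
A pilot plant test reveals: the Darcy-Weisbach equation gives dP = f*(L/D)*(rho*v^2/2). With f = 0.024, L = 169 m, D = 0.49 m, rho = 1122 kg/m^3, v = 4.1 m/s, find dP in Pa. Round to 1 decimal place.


dP = f * (L/D) * (rho*v^2/2)
dP = 0.024 * (169/0.49) * (1122*4.1^2/2)
L/D = 344.89795918
rho*v^2/2 = 1122*16.81/2 = 9430.41
dP = 0.024 * 344.89795918 * 9430.41
dP = 78060.7 Pa


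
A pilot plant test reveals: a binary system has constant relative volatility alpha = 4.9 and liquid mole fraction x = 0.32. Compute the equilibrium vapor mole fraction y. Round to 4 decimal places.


y = alpha*x / (1 + (alpha-1)*x)
y = 4.9*0.32 / (1 + (4.9-1)*0.32)
y = 1.568 / (1 + 1.248)
y = 1.568 / 2.248
y = 0.6975


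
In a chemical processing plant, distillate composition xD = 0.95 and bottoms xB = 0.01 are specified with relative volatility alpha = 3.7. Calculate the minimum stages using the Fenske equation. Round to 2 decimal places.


N_min = ln((xD*(1-xB))/(xB*(1-xD))) / ln(alpha)
Numerator inside ln: 0.9405 / 0.0005 = 1881.0
ln(1881.0) = 7.539559
ln(alpha) = ln(3.7) = 1.308333
N_min = 7.539559 / 1.308333 = 5.76


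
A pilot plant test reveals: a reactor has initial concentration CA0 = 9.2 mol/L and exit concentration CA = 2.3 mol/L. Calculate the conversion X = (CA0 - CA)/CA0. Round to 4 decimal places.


X = (CA0 - CA) / CA0
X = (9.2 - 2.3) / 9.2
X = 6.9 / 9.2
X = 0.7500


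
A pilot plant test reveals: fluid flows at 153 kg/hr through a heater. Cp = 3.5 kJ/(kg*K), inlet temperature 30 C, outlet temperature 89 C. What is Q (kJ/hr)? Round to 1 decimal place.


Q = m_dot * Cp * (T2 - T1)
Q = 153 * 3.5 * (89 - 30)
Q = 153 * 3.5 * 59
Q = 31594.5 kJ/hr


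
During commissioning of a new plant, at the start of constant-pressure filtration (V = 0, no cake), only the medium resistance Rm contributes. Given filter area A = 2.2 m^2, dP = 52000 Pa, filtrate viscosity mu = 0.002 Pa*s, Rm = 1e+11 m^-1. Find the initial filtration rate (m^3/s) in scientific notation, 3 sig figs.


rate = A * dP / (mu * Rm)
rate = 2.2 * 52000 / (0.002 * 1e+11)
rate = 114400.0 / 2.000e+08
rate = 5.72e-04 m^3/s


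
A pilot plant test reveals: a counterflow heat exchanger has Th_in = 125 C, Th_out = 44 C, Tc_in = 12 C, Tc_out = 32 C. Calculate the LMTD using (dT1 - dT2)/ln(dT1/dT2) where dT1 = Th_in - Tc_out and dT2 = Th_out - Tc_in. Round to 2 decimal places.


dT1 = Th_in - Tc_out = 125 - 32 = 93
dT2 = Th_out - Tc_in = 44 - 12 = 32
LMTD = (dT1 - dT2) / ln(dT1/dT2)
LMTD = (93 - 32) / ln(93/32)
LMTD = 57.18 K


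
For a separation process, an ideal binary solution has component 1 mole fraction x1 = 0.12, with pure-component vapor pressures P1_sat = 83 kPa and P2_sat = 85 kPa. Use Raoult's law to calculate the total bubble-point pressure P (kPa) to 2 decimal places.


P = x1*P1_sat + x2*P2_sat
x2 = 1 - x1 = 1 - 0.12 = 0.88
P = 0.12*83 + 0.88*85
P = 9.96 + 74.8
P = 84.76 kPa


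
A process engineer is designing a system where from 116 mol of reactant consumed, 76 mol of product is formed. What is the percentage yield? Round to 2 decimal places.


Yield = (moles product / moles consumed) * 100%
Yield = (76 / 116) * 100
Yield = 0.6552 * 100
Yield = 65.52%


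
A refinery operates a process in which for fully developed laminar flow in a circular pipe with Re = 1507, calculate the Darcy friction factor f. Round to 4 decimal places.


f = 64 / Re
f = 64 / 1507
f = 0.0425


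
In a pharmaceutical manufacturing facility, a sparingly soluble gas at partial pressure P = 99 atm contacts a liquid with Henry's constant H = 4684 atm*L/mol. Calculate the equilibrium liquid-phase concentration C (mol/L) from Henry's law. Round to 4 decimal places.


C = P / H
C = 99 / 4684
C = 0.0211 mol/L


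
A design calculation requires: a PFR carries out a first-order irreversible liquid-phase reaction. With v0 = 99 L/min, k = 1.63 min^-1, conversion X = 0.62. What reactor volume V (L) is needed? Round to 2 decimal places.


V = (v0/k) * ln(1/(1-X))
V = (99/1.63) * ln(1/(1-0.62))
V = 60.736196 * ln(2.631579)
V = 60.736196 * 0.967584
V = 58.77 L


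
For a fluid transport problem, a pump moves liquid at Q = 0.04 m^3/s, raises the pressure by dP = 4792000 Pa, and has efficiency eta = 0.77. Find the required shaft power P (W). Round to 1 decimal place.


P = Q * dP / eta
P = 0.04 * 4792000 / 0.77
P = 191680.0 / 0.77
P = 248935.1 W


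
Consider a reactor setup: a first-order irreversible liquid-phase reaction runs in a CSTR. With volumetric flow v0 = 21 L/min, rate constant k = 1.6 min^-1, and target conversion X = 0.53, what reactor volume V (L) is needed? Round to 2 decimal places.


V = v0 * X / (k * (1 - X))
V = 21 * 0.53 / (1.6 * (1 - 0.53))
V = 11.13 / (1.6 * 0.47)
V = 11.13 / 0.752
V = 14.80 L


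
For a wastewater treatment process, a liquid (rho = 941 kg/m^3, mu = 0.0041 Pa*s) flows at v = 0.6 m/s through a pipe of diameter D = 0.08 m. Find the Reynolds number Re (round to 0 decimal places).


Re = rho * v * D / mu
Re = 941 * 0.6 * 0.08 / 0.0041
Re = 45.168 / 0.0041
Re = 11017


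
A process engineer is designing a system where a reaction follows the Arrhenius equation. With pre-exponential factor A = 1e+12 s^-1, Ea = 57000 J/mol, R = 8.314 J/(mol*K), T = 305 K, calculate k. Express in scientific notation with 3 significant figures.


k = A * exp(-Ea/(R*T))
k = 1e+12 * exp(-57000 / (8.314 * 305))
k = 1e+12 * exp(-22.478379)
k = 1.73e+02


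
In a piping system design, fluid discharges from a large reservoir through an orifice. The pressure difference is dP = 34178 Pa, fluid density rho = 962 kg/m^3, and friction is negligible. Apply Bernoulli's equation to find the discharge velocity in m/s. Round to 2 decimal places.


v = sqrt(2*dP/rho)
v = sqrt(2*34178/962)
v = sqrt(71.056133)
v = 8.43 m/s


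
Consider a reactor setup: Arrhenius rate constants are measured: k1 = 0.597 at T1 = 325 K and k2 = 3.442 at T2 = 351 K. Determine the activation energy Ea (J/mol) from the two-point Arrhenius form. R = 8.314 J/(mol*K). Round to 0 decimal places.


Ea = R * ln(k2/k1) / (1/T1 - 1/T2)
ln(k2/k1) = ln(3.442/0.597) = 1.7518909
1/T1 - 1/T2 = 1/325 - 1/351 = 0.000227920228
Ea = 8.314 * 1.7518909 / 0.000227920228
Ea = 63905 J/mol


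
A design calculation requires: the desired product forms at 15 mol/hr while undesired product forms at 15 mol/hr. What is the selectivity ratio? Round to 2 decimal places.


S = desired product rate / undesired product rate
S = 15 / 15
S = 1.00


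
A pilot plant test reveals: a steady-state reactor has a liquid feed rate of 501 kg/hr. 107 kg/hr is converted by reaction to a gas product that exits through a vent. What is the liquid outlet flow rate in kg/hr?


Steady-state mass balance on the main outlet: F_out = F_in - F_removed
F_out = 501 - 107
F_out = 394 kg/hr


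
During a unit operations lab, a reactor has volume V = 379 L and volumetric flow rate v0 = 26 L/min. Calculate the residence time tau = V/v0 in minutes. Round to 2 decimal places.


tau = V / v0
tau = 379 / 26
tau = 14.58 min


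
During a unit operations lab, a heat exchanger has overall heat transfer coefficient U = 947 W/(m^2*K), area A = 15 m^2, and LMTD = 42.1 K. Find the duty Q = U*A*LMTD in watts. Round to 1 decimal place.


Q = U * A * LMTD
Q = 947 * 15 * 42.1
Q = 598030.5 W


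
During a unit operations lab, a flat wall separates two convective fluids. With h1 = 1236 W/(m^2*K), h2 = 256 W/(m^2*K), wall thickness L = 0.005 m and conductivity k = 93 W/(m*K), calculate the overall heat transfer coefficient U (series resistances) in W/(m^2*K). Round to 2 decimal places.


1/U = 1/h1 + L/k + 1/h2
1/U = 1/1236 + 0.005/93 + 1/256
1/U = 0.0008090615 + 5.37634e-05 + 0.00390625
1/U = 0.0047690749
U = 209.68 W/(m^2*K)


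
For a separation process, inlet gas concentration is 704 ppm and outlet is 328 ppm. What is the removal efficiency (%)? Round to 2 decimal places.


Efficiency = (G_in - G_out) / G_in * 100%
Efficiency = (704 - 328) / 704 * 100
Efficiency = 376 / 704 * 100
Efficiency = 53.41%


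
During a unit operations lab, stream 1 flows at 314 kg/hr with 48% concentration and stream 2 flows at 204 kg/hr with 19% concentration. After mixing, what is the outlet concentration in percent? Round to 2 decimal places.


Mass balance on solute: F1*x1 + F2*x2 = F3*x3
F3 = F1 + F2 = 314 + 204 = 518 kg/hr
x3 = (F1*x1 + F2*x2)/F3
x3 = (314*0.48 + 204*0.19) / 518
x3 = 36.58%


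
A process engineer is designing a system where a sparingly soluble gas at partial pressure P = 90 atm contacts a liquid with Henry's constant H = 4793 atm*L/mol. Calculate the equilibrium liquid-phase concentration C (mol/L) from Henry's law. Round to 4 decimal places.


C = P / H
C = 90 / 4793
C = 0.0188 mol/L


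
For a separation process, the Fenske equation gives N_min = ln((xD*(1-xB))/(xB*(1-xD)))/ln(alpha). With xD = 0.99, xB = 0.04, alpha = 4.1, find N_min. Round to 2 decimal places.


N_min = ln((xD*(1-xB))/(xB*(1-xD))) / ln(alpha)
Numerator inside ln: 0.9504 / 0.0004 = 2376.0
ln(2376.0) = 7.773174
ln(alpha) = ln(4.1) = 1.410987
N_min = 7.773174 / 1.410987 = 5.51


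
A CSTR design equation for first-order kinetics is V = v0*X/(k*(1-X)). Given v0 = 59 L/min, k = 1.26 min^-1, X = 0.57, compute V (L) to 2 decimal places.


V = v0 * X / (k * (1 - X))
V = 59 * 0.57 / (1.26 * (1 - 0.57))
V = 33.63 / (1.26 * 0.43)
V = 33.63 / 0.5418
V = 62.07 L


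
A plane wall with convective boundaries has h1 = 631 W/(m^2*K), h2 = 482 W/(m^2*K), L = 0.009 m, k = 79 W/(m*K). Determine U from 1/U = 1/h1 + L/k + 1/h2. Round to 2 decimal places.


1/U = 1/h1 + L/k + 1/h2
1/U = 1/631 + 0.009/79 + 1/482
1/U = 0.0015847861 + 0.0001139241 + 0.0020746888
1/U = 0.003773399
U = 265.01 W/(m^2*K)


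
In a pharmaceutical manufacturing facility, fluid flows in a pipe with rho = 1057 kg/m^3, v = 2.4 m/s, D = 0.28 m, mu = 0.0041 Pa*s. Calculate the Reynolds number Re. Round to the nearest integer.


Re = rho * v * D / mu
Re = 1057 * 2.4 * 0.28 / 0.0041
Re = 710.304 / 0.0041
Re = 173245


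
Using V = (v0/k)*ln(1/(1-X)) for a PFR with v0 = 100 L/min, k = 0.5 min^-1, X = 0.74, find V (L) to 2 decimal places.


V = (v0/k) * ln(1/(1-X))
V = (100/0.5) * ln(1/(1-0.74))
V = 200.0 * ln(3.846154)
V = 200.0 * 1.347074
V = 269.41 L


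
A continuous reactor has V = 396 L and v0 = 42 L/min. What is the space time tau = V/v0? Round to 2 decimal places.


tau = V / v0
tau = 396 / 42
tau = 9.43 min


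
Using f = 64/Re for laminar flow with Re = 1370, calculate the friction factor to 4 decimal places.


f = 64 / Re
f = 64 / 1370
f = 0.0467


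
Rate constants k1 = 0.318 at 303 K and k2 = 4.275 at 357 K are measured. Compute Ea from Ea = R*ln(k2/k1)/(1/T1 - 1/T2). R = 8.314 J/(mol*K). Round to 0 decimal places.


Ea = R * ln(k2/k1) / (1/T1 - 1/T2)
ln(k2/k1) = ln(4.275/0.318) = 2.598488
1/T1 - 1/T2 = 1/303 - 1/357 = 0.000499209585
Ea = 8.314 * 2.598488 / 0.000499209585
Ea = 43276 J/mol


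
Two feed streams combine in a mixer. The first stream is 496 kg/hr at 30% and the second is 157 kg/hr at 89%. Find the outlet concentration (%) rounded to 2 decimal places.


Mass balance on solute: F1*x1 + F2*x2 = F3*x3
F3 = F1 + F2 = 496 + 157 = 653 kg/hr
x3 = (F1*x1 + F2*x2)/F3
x3 = (496*0.3 + 157*0.89) / 653
x3 = 44.19%


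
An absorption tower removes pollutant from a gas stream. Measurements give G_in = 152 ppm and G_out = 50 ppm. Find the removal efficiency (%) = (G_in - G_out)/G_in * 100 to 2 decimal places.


Efficiency = (G_in - G_out) / G_in * 100%
Efficiency = (152 - 50) / 152 * 100
Efficiency = 102 / 152 * 100
Efficiency = 67.11%


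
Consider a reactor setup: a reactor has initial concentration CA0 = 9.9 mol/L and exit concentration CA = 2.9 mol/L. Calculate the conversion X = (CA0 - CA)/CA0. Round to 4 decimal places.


X = (CA0 - CA) / CA0
X = (9.9 - 2.9) / 9.9
X = 7.0 / 9.9
X = 0.7071


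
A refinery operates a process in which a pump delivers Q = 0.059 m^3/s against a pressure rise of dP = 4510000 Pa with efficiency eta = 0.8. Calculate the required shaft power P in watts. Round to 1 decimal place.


P = Q * dP / eta
P = 0.059 * 4510000 / 0.8
P = 266090.0 / 0.8
P = 332612.5 W


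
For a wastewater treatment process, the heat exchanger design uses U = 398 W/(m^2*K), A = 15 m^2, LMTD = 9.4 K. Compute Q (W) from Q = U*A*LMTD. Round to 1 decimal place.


Q = U * A * LMTD
Q = 398 * 15 * 9.4
Q = 56118.0 W


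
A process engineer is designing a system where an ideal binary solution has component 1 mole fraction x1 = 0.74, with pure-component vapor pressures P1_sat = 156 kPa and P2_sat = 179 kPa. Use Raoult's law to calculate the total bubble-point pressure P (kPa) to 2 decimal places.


P = x1*P1_sat + x2*P2_sat
x2 = 1 - x1 = 1 - 0.74 = 0.26
P = 0.74*156 + 0.26*179
P = 115.44 + 46.54
P = 161.98 kPa


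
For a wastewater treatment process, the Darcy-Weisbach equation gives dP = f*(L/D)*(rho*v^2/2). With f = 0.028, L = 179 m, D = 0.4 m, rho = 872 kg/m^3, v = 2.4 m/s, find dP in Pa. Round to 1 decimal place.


dP = f * (L/D) * (rho*v^2/2)
dP = 0.028 * (179/0.4) * (872*2.4^2/2)
L/D = 447.5
rho*v^2/2 = 872*5.76/2 = 2511.36
dP = 0.028 * 447.5 * 2511.36
dP = 31467.3 Pa


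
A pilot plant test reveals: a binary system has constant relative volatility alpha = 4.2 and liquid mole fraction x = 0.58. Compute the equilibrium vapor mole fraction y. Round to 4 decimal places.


y = alpha*x / (1 + (alpha-1)*x)
y = 4.2*0.58 / (1 + (4.2-1)*0.58)
y = 2.436 / (1 + 1.856)
y = 2.436 / 2.856
y = 0.8529


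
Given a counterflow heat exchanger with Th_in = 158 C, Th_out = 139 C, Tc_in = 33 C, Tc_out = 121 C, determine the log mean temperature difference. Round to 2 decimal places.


dT1 = Th_in - Tc_out = 158 - 121 = 37
dT2 = Th_out - Tc_in = 139 - 33 = 106
LMTD = (dT1 - dT2) / ln(dT1/dT2)
LMTD = (37 - 106) / ln(37/106)
LMTD = 65.56 K


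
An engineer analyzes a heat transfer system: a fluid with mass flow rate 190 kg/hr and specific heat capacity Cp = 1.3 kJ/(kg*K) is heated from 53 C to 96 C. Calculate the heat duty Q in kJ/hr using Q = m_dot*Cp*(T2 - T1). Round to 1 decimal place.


Q = m_dot * Cp * (T2 - T1)
Q = 190 * 1.3 * (96 - 53)
Q = 190 * 1.3 * 43
Q = 10621.0 kJ/hr


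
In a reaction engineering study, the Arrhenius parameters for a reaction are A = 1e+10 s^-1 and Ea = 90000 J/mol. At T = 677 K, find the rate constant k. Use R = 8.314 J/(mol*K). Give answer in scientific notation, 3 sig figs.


k = A * exp(-Ea/(R*T))
k = 1e+10 * exp(-90000 / (8.314 * 677))
k = 1e+10 * exp(-15.989829)
k = 1.14e+03


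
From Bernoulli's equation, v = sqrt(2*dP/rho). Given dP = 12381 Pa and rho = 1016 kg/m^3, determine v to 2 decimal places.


v = sqrt(2*dP/rho)
v = sqrt(2*12381/1016)
v = sqrt(24.372047)
v = 4.94 m/s


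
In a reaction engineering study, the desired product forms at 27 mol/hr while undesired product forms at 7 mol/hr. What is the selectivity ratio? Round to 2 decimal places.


S = desired product rate / undesired product rate
S = 27 / 7
S = 3.86


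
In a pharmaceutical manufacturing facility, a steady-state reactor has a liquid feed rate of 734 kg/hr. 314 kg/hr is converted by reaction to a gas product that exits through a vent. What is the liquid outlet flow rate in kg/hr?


Steady-state mass balance on the main outlet: F_out = F_in - F_removed
F_out = 734 - 314
F_out = 420 kg/hr


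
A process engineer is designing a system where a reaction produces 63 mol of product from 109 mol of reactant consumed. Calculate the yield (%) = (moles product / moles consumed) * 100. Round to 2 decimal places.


Yield = (moles product / moles consumed) * 100%
Yield = (63 / 109) * 100
Yield = 0.578 * 100
Yield = 57.80%


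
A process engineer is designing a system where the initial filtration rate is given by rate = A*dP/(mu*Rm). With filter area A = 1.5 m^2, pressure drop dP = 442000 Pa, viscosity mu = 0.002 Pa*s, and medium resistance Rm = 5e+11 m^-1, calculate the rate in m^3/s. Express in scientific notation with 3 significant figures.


rate = A * dP / (mu * Rm)
rate = 1.5 * 442000 / (0.002 * 5e+11)
rate = 663000.0 / 1.000e+09
rate = 6.63e-04 m^3/s


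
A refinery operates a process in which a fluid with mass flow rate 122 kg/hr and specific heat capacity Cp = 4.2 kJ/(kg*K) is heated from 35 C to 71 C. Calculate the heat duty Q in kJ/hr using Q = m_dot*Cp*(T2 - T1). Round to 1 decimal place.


Q = m_dot * Cp * (T2 - T1)
Q = 122 * 4.2 * (71 - 35)
Q = 122 * 4.2 * 36
Q = 18446.4 kJ/hr


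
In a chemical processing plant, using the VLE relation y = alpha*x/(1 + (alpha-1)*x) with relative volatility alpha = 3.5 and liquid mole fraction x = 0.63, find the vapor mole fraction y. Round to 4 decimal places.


y = alpha*x / (1 + (alpha-1)*x)
y = 3.5*0.63 / (1 + (3.5-1)*0.63)
y = 2.205 / (1 + 1.575)
y = 2.205 / 2.575
y = 0.8563


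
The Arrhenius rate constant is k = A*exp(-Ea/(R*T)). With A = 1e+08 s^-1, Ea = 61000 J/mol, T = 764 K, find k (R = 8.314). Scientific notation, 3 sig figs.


k = A * exp(-Ea/(R*T))
k = 1e+08 * exp(-61000 / (8.314 * 764))
k = 1e+08 * exp(-9.603432)
k = 6.75e+03


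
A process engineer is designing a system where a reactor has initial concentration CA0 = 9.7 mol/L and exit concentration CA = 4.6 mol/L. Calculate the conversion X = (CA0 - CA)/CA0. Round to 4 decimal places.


X = (CA0 - CA) / CA0
X = (9.7 - 4.6) / 9.7
X = 5.1 / 9.7
X = 0.5258


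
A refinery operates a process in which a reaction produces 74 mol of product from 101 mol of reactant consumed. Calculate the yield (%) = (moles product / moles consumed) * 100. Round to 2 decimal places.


Yield = (moles product / moles consumed) * 100%
Yield = (74 / 101) * 100
Yield = 0.7327 * 100
Yield = 73.27%
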